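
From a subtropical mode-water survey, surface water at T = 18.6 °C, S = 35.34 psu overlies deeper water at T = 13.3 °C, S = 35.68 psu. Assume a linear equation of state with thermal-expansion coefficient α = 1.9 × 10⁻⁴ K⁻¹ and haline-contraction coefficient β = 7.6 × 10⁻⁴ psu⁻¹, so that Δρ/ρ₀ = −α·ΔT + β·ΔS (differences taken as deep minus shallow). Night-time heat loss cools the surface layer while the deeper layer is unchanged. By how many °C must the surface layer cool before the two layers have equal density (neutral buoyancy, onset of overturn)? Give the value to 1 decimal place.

6.7 °C

Neutral buoyancy requires Δρ = 0, i.e. −α(T_deep − T_surf′) + β(S_deep − S_surf) = 0.
T_surf′ = T_deep − (β/α)·ΔS = 13.3 − (7.6 × 10⁻⁴/1.9 × 10⁻⁴)·(+0.34) = 11.940 °C.
Cooling required: 18.6 − (11.940) = 6.660 °C.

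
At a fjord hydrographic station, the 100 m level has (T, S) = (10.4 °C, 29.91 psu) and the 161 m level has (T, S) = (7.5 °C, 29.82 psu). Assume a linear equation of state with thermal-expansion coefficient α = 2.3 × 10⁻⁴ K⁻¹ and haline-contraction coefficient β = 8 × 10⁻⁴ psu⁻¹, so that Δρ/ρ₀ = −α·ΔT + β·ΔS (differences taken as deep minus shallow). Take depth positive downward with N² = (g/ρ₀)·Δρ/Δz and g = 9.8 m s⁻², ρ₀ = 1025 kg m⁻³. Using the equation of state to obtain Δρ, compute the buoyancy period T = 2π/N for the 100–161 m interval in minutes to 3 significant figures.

ΔT = -2.9 K, ΔS = -0.09 psu (deep − shallow).
Δρ/ρ₀ = −αΔT + βΔS = 6.67 × 10⁻⁴ − 7.20 × 10⁻⁵ = 5.95 × 10⁻⁴, so Δρ ≈ 0.6099 kg m⁻³.
N² = (g/ρ₀)·Δρ/Δz = g·(Δρ/ρ₀)/Δz = 9.8 × 5.95 × 10⁻⁴ / 61 = 9.5590 × 10⁻⁵ s⁻².
N = √(9.5590 × 10⁻⁵) = 9.7770 × 10⁻³ rad s⁻¹ → T = 2π/N = 642.65 s = 10.711 min ≈ 10.7 min.

10.7 min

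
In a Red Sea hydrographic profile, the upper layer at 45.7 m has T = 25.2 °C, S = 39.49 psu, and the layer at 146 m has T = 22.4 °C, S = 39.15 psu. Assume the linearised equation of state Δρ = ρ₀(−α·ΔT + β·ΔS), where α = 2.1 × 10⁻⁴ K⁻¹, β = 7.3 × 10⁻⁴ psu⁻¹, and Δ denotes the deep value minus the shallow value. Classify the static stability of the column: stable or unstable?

ΔT = 22.4 − 25.2 = -2.8 K and ΔS = 39.15 − 39.49 = -0.34 psu (deep − shallow).
−αΔT = 5.88 × 10⁻⁴; βΔS = -2.482 × 10⁻⁴; sum Δρ/ρ₀ = 3.398 × 10⁻⁴.
Δρ/ρ₀ > 0, so Δρ > 0: deeper water is denser → statically stable.

stable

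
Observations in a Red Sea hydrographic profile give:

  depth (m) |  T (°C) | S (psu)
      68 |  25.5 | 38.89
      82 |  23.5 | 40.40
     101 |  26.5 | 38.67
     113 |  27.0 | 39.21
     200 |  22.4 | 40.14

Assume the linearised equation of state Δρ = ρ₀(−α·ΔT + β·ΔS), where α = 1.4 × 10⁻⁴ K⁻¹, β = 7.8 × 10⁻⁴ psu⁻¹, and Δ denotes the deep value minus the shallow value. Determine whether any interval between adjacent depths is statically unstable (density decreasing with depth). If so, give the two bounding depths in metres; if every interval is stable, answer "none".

Evaluate Δρ/ρ₀ = −αΔT + βΔS across each adjacent pair:
  68–82 m: −αΔT+βΔS = −(1.4 × 10⁻⁴)(-2.0)+(7.8 × 10⁻⁴)(+1.51) = 1.5 × 10⁻³ → stable
  82–101 m: −αΔT+βΔS = −(1.4 × 10⁻⁴)(+3.0)+(7.8 × 10⁻⁴)(-1.73) = -1.8 × 10⁻³ → UNSTABLE
  101–113 m: −αΔT+βΔS = −(1.4 × 10⁻⁴)(+0.5)+(7.8 × 10⁻⁴)(+0.54) = 3.5 × 10⁻⁴ → stable
  113–200 m: −αΔT+βΔS = −(1.4 × 10⁻⁴)(-4.6)+(7.8 × 10⁻⁴)(+0.93) = 1.4 × 10⁻³ → stable
The 82–101 m interval has Δρ < 0: lighter water underlies denser water.

82–101 m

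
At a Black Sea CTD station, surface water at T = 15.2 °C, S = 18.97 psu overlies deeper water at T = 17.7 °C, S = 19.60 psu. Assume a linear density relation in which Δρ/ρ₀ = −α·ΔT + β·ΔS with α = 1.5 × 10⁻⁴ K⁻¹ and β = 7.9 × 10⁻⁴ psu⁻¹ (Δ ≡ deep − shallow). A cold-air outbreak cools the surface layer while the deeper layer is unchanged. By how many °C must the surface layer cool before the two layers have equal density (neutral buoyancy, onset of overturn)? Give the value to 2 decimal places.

0.82 °C

Neutral buoyancy requires Δρ = 0, i.e. −α(T_deep − T_surf′) + β(S_deep − S_surf) = 0.
T_surf′ = T_deep − (β/α)·ΔS = 17.7 − (7.9 × 10⁻⁴/1.5 × 10⁻⁴)·(+0.63) = 14.3820 °C.
Cooling required: 15.2 − (14.3820) = 0.8180 °C.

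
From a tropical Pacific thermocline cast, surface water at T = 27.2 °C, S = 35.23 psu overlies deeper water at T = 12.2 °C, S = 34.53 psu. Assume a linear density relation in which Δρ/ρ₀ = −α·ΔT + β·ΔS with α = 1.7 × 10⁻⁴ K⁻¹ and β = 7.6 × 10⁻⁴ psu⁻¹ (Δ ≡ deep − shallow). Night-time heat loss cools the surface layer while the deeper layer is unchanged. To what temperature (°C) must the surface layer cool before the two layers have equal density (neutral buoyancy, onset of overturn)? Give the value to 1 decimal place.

15.3 °C

Neutral buoyancy requires Δρ = 0, i.e. −α(T_deep − T_surf′) + β(S_deep − S_surf) = 0.
T_surf′ = T_deep − (β/α)·ΔS = 12.2 − (7.6 × 10⁻⁴/1.7 × 10⁻⁴)·(-0.70) = 15.329 °C.
Cooling required: 27.2 − (15.329) = 11.871 °C.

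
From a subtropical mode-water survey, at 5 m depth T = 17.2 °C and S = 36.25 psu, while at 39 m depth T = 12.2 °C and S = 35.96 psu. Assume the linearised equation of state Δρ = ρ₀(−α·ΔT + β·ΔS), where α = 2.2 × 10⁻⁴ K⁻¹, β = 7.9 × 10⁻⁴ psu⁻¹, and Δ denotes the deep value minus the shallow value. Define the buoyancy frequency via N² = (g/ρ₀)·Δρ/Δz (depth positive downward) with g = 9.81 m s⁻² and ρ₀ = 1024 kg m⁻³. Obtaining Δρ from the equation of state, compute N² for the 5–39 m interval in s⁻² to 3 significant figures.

2.51 × 10⁻⁴ s⁻²

ΔT = -5.0 K, ΔS = -0.29 psu (deep − shallow).
Δρ/ρ₀ = −αΔT + βΔS = 1.10 × 10⁻³ − 2.291 × 10⁻⁴ = 8.709 × 10⁻⁴, so Δρ ≈ 0.8918 kg m⁻³.
N² = (g/ρ₀)·Δρ/Δz = g·(Δρ/ρ₀)/Δz = 9.81 × 8.709 × 10⁻⁴ / 34 = 2.5128 × 10⁻⁴ s⁻² ≈ 2.51 × 10⁻⁴ s⁻².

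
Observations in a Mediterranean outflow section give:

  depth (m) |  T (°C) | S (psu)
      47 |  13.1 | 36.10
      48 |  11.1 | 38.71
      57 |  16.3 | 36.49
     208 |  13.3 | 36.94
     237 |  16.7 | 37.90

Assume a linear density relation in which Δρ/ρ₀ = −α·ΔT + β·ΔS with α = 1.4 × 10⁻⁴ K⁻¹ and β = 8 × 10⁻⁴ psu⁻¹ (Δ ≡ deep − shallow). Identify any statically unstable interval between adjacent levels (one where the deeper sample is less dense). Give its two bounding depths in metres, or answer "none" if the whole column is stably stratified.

48–57 m

Evaluate Δρ/ρ₀ = −αΔT + βΔS across each adjacent pair:
  47–48 m: −αΔT+βΔS = −(1.4 × 10⁻⁴)(-2.0)+(8 × 10⁻⁴)(+2.61) = 2.4 × 10⁻³ → stable
  48–57 m: −αΔT+βΔS = −(1.4 × 10⁻⁴)(+5.2)+(8 × 10⁻⁴)(-2.22) = -2.5 × 10⁻³ → UNSTABLE
  57–208 m: −αΔT+βΔS = −(1.4 × 10⁻⁴)(-3.0)+(8 × 10⁻⁴)(+0.45) = 7.8 × 10⁻⁴ → stable
  208–237 m: −αΔT+βΔS = −(1.4 × 10⁻⁴)(+3.4)+(8 × 10⁻⁴)(+0.96) = 2.9 × 10⁻⁴ → stable
The 48–57 m interval has Δρ < 0: lighter water underlies denser water.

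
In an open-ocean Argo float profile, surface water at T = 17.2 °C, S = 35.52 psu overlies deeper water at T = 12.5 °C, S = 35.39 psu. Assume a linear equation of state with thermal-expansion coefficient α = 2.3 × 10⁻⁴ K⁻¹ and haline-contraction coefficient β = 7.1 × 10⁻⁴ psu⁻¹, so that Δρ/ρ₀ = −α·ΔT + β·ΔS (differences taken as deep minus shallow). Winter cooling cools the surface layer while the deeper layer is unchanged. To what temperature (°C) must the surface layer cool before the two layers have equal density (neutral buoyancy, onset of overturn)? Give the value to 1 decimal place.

12.9 °C

Neutral buoyancy requires Δρ = 0, i.e. −α(T_deep − T_surf′) + β(S_deep − S_surf) = 0.
T_surf′ = T_deep − (β/α)·ΔS = 12.5 − (7.1 × 10⁻⁴/2.3 × 10⁻⁴)·(-0.13) = 12.901 °C.
Cooling required: 17.2 − (12.901) = 4.299 °C.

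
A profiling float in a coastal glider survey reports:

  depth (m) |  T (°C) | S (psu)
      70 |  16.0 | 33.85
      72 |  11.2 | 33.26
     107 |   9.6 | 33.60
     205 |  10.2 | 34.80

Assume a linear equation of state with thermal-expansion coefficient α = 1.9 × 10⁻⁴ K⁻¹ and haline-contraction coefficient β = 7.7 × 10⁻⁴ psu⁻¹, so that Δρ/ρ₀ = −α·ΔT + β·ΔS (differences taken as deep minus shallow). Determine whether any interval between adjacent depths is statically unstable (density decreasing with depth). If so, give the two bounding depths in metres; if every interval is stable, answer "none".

Evaluate Δρ/ρ₀ = −αΔT + βΔS across each adjacent pair:
  70–72 m: −αΔT+βΔS = −(1.9 × 10⁻⁴)(-4.8)+(7.7 × 10⁻⁴)(-0.59) = 4.6 × 10⁻⁴ → stable
  72–107 m: −αΔT+βΔS = −(1.9 × 10⁻⁴)(-1.6)+(7.7 × 10⁻⁴)(+0.34) = 5.7 × 10⁻⁴ → stable
  107–205 m: −αΔT+βΔS = −(1.9 × 10⁻⁴)(+0.6)+(7.7 × 10⁻⁴)(+1.20) = 8.1 × 10⁻⁴ → stable
Every interval has Δρ > 0: the column is stably stratified throughout.

none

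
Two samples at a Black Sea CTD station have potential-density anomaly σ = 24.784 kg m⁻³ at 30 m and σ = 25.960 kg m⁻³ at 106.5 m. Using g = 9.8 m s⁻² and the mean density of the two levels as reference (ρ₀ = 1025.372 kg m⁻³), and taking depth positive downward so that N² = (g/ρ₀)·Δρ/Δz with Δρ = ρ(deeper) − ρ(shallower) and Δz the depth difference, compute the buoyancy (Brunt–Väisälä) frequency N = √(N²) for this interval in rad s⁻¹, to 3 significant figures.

Δρ = 1025.960 − 1024.784 = 1.176 kg m⁻³ over Δz = 106.5 − 30 = 76.5 m.
N² = (9.8/1025.372) × (1.176/76.5) = 1.4692 × 10⁻⁴ s⁻².
N = √(1.4692 × 10⁻⁴) = 0.012121 rad s⁻¹ ≈ 0.0121 rad s⁻¹.

0.0121 rad s⁻¹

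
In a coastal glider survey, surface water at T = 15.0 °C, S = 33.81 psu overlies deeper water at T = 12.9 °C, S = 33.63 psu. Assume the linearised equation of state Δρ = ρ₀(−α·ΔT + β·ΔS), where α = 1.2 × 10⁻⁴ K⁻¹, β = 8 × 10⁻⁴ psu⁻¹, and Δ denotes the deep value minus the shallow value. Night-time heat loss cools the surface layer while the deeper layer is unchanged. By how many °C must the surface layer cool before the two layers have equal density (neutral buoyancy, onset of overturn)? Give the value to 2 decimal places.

Neutral buoyancy requires Δρ = 0, i.e. −α(T_deep − T_surf′) + β(S_deep − S_surf) = 0.
T_surf′ = T_deep − (β/α)·ΔS = 12.9 − (8 × 10⁻⁴/1.2 × 10⁻⁴)·(-0.18) = 14.1000 °C.
Cooling required: 15.0 − (14.1000) = 0.9000 °C.

0.90 °C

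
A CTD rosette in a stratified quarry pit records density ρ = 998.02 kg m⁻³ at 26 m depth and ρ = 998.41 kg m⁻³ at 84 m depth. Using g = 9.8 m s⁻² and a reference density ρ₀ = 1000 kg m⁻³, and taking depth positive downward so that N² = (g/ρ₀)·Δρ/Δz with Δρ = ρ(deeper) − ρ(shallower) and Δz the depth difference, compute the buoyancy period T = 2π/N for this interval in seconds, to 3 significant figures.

774 s

Δρ = 998.41 − 998.02 = 0.39 kg m⁻³ over Δz = 84 − 26 = 58 m.
N² = (9.8/1000) × (0.39/58) = 6.5897 × 10⁻⁵ s⁻².
N = √(6.5897 × 10⁻⁵) = 8.1177 × 10⁻³ rad s⁻¹, so T = 2π/N = 774.01 s ≈ 774 s.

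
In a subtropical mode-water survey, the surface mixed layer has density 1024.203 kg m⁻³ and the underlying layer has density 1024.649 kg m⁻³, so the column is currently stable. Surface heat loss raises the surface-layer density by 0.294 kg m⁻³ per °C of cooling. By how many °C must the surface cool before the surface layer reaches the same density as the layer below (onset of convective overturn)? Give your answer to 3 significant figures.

1.52 °C

Density deficit of the surface layer: 1024.649 − 1024.203 = 0.446 kg m⁻³.
Required change = 0.446 / 0.294 = 1.52 °C.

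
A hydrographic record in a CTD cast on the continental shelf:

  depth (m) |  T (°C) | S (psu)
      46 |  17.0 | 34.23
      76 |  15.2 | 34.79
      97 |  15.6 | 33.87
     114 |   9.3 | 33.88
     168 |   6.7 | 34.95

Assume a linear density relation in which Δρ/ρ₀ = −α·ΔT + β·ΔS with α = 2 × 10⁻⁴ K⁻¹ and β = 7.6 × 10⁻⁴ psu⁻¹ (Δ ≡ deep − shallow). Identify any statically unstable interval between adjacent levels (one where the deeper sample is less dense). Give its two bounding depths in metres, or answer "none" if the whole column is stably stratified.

76–97 m

Evaluate Δρ/ρ₀ = −αΔT + βΔS across each adjacent pair:
  46–76 m: −αΔT+βΔS = −(2 × 10⁻⁴)(-1.8)+(7.6 × 10⁻⁴)(+0.56) = 7.9 × 10⁻⁴ → stable
  76–97 m: −αΔT+βΔS = −(2 × 10⁻⁴)(+0.4)+(7.6 × 10⁻⁴)(-0.92) = -7.8 × 10⁻⁴ → UNSTABLE
  97–114 m: −αΔT+βΔS = −(2 × 10⁻⁴)(-6.3)+(7.6 × 10⁻⁴)(+0.01) = 1.3 × 10⁻³ → stable
  114–168 m: −αΔT+βΔS = −(2 × 10⁻⁴)(-2.6)+(7.6 × 10⁻⁴)(+1.07) = 1.3 × 10⁻³ → stable
The 76–97 m interval has Δρ < 0: lighter water underlies denser water.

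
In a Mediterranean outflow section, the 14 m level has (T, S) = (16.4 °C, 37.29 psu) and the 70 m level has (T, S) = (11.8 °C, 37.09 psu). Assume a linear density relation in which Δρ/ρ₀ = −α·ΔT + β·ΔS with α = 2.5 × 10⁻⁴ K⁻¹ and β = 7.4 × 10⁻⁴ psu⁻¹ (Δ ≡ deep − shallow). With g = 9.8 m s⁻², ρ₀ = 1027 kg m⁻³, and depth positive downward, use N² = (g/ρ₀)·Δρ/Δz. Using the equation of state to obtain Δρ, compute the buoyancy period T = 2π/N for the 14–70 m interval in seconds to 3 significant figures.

ΔT = -4.6 K, ΔS = -0.20 psu (deep − shallow).
Δρ/ρ₀ = −αΔT + βΔS = 1.15 × 10⁻³ − 1.48 × 10⁻⁴ = 1.002 × 10⁻³, so Δρ ≈ 1.029 kg m⁻³.
N² = (g/ρ₀)·Δρ/Δz = g·(Δρ/ρ₀)/Δz = 9.8 × 1.002 × 10⁻³ / 56 = 1.7535 × 10⁻⁴ s⁻².
N = √(1.7535 × 10⁻⁴) = 0.013242 rad s⁻¹ → T = 2π/N = 474.49 s ≈ 474 s.

474 s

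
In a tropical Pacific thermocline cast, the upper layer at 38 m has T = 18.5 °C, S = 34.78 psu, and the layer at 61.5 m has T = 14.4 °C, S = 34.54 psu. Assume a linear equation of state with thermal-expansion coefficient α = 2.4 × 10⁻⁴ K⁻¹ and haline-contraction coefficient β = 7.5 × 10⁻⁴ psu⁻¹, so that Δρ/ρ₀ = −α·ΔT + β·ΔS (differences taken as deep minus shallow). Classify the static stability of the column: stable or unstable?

ΔT = 14.4 − 18.5 = -4.1 K and ΔS = 34.54 − 34.78 = -0.24 psu (deep − shallow).
−αΔT = 9.84 × 10⁻⁴; βΔS = -1.80 × 10⁻⁴; sum Δρ/ρ₀ = 8.04 × 10⁻⁴.
Δρ/ρ₀ > 0, so Δρ > 0: deeper water is denser → statically stable.

stable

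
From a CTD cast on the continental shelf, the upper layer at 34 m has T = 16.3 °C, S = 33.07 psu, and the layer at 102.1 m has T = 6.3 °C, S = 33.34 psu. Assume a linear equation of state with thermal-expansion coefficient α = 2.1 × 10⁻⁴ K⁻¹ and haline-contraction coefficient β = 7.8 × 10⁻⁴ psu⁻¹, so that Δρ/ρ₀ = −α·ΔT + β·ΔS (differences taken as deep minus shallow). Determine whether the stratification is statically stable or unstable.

ΔT = 6.3 − 16.3 = -10.0 K and ΔS = 33.34 − 33.07 = +0.27 psu (deep − shallow).
−αΔT = 2.10 × 10⁻³; βΔS = 2.106 × 10⁻⁴; sum Δρ/ρ₀ = 2.3106 × 10⁻³.
Δρ/ρ₀ > 0, so Δρ > 0: deeper water is denser → statically stable.

stable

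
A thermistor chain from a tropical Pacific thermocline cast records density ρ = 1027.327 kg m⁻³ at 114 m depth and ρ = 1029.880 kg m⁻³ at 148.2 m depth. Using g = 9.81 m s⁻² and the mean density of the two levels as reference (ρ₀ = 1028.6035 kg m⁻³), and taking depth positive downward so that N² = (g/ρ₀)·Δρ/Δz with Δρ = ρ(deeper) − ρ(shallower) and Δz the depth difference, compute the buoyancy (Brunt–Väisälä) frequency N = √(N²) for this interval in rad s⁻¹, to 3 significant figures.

Δρ = 1029.880 − 1027.327 = 2.553 kg m⁻³ over Δz = 148.2 − 114 = 34.2 m.
N² = (9.81/1028.6035) × (2.553/34.2) = 7.1194 × 10⁻⁴ s⁻².
N = √(7.1194 × 10⁻⁴) = 0.026682 rad s⁻¹ ≈ 0.0267 rad s⁻¹.
Since Δρ > 0 the layer is stably stratified.

0.0267 rad s⁻¹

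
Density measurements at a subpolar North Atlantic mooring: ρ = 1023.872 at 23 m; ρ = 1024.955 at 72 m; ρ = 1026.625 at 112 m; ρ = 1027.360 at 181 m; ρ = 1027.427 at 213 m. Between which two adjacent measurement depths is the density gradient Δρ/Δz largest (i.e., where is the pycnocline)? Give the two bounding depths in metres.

Compute the density gradient over each adjacent pair:
  23–72 m: Δρ/Δz = 1.083/49 = 0.022 kg m⁻⁴
  72–112 m: Δρ/Δz = 1.670/40 = 0.042 kg m⁻⁴
  112–181 m: Δρ/Δz = 0.735/69 = 0.011 kg m⁻⁴
  181–213 m: Δρ/Δz = 0.067/32 = 2.1 × 10⁻³ kg m⁻⁴
The largest gradient is in the 72–112 m interval — the pycnocline.

72–112 m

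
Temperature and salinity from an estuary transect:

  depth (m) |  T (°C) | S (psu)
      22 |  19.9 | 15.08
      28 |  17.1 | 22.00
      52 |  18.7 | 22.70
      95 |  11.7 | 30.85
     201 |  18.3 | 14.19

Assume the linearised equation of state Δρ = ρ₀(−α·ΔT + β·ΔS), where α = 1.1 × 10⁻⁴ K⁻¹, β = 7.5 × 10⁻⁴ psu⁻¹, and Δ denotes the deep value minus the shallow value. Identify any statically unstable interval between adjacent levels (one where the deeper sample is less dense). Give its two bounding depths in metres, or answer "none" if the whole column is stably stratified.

95–201 m

Evaluate Δρ/ρ₀ = −αΔT + βΔS across each adjacent pair:
  22–28 m: −αΔT+βΔS = −(1.1 × 10⁻⁴)(-2.8)+(7.5 × 10⁻⁴)(+6.92) = 5.5 × 10⁻³ → stable
  28–52 m: −αΔT+βΔS = −(1.1 × 10⁻⁴)(+1.6)+(7.5 × 10⁻⁴)(+0.70) = 3.5 × 10⁻⁴ → stable
  52–95 m: −αΔT+βΔS = −(1.1 × 10⁻⁴)(-7.0)+(7.5 × 10⁻⁴)(+8.15) = 6.9 × 10⁻³ → stable
  95–201 m: −αΔT+βΔS = −(1.1 × 10⁻⁴)(+6.6)+(7.5 × 10⁻⁴)(-16.66) = -0.013 → UNSTABLE
The 95–201 m interval has Δρ < 0: lighter water underlies denser water.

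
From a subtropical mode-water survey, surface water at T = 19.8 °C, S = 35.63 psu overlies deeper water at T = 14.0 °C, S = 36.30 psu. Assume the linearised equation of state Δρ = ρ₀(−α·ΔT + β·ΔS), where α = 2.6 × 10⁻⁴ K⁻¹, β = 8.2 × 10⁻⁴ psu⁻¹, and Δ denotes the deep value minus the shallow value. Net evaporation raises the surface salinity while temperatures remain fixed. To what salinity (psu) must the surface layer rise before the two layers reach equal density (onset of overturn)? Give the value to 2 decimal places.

Neutral buoyancy requires −α(T_deep − T_surf) + β(S_deep − S_surf′) = 0.
S_surf′ = S_deep − (α/β)·ΔT = 36.30 − (2.6 × 10⁻⁴/8.2 × 10⁻⁴)·(-5.8) = 38.1390 psu.
Increase required: 38.1390 − 35.63 = 2.5090 psu.

38.14 psu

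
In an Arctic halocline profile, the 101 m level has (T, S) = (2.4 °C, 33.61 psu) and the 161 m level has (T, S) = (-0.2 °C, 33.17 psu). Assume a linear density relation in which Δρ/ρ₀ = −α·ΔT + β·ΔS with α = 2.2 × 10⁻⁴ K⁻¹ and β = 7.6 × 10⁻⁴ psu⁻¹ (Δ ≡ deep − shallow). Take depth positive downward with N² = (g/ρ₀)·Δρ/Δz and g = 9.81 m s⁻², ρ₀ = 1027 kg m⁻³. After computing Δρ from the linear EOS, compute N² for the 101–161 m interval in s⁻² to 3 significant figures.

3.88 × 10⁻⁵ s⁻²

ΔT = -2.6 K, ΔS = -0.44 psu (deep − shallow).
Δρ/ρ₀ = −αΔT + βΔS = 5.72 × 10⁻⁴ − 3.344 × 10⁻⁴ = 2.376 × 10⁻⁴, so Δρ ≈ 0.2440 kg m⁻³.
N² = (g/ρ₀)·Δρ/Δz = g·(Δρ/ρ₀)/Δz = 9.81 × 2.376 × 10⁻⁴ / 60 = 3.8848 × 10⁻⁵ s⁻² ≈ 3.88 × 10⁻⁵ s⁻².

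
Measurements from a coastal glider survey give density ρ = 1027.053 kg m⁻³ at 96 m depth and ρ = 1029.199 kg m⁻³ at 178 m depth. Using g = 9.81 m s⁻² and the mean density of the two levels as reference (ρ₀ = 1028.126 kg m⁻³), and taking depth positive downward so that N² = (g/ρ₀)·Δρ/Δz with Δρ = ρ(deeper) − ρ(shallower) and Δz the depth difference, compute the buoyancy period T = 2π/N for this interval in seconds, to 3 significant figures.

Δρ = 1029.199 − 1027.053 = 2.146 kg m⁻³ over Δz = 178 − 96 = 82 m.
N² = (9.81/1028.126) × (2.146/82) = 2.4971 × 10⁻⁴ s⁻².
N = √(2.4971 × 10⁻⁴) = 0.015802 rad s⁻¹, so T = 2π/N = 397.62 s ≈ 398 s.

398 s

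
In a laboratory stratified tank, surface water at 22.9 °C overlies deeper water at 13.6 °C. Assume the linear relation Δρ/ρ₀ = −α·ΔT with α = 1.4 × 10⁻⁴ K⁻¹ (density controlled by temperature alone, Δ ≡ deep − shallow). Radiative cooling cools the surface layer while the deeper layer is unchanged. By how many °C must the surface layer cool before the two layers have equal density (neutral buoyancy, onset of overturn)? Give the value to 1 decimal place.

9.3 °C

With temperature the only control, equal density requires T_surf′ = T_deep.
T_surf′ = 13.6 °C.
Cooling required: 22.9 − 13.6 = 9.3 °C.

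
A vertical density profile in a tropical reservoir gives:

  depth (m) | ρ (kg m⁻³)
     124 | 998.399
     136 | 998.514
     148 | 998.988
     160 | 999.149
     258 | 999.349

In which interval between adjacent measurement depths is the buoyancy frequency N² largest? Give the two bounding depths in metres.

136–148 m

Compute the density gradient over each adjacent pair:
  124–136 m: Δρ/Δz = 0.115/12 = 9.6 × 10⁻³ kg m⁻⁴
  136–148 m: Δρ/Δz = 0.474/12 = 0.040 kg m⁻⁴
  148–160 m: Δρ/Δz = 0.161/12 = 0.013 kg m⁻⁴
  160–258 m: Δρ/Δz = 0.200/98 = 2.0 × 10⁻³ kg m⁻⁴
The largest gradient is in the 136–148 m interval — the pycnocline.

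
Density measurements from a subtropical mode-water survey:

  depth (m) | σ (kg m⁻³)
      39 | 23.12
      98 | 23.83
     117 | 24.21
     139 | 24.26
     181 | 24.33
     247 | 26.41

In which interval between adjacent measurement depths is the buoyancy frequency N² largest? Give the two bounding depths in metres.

Compute the density gradient over each adjacent pair:
  39–98 m: Δρ/Δz = 0.71/59 = 0.012 kg m⁻⁴
  98–117 m: Δρ/Δz = 0.38/19 = 0.020 kg m⁻⁴
  117–139 m: Δρ/Δz = 0.05/22 = 2.3 × 10⁻³ kg m⁻⁴
  139–181 m: Δρ/Δz = 0.07/42 = 1.7 × 10⁻³ kg m⁻⁴
  181–247 m: Δρ/Δz = 2.08/66 = 0.032 kg m⁻⁴
The largest gradient is in the 181–247 m interval — the pycnocline.

181–247 m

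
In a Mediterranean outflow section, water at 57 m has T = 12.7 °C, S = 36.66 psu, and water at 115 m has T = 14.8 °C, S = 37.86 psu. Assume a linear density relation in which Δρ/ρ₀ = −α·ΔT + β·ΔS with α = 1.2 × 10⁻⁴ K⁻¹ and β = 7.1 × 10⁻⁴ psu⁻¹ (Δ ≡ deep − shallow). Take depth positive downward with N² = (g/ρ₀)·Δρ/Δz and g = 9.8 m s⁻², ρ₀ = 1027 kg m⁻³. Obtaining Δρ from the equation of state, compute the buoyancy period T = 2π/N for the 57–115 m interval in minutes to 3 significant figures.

ΔT = +2.1 K, ΔS = +1.20 psu (deep − shallow).
Δρ/ρ₀ = −αΔT + βΔS = -2.52 × 10⁻⁴ + 8.52 × 10⁻⁴ = 6.00 × 10⁻⁴, so Δρ ≈ 0.6162 kg m⁻³.
N² = (g/ρ₀)·Δρ/Δz = g·(Δρ/ρ₀)/Δz = 9.8 × 6.00 × 10⁻⁴ / 58 = 1.0138 × 10⁻⁴ s⁻².
N = √(1.0138 × 10⁻⁴) = 0.010069 rad s⁻¹ → T = 2π/N = 624.01 s = 10.400 min ≈ 10.4 min.

10.4 min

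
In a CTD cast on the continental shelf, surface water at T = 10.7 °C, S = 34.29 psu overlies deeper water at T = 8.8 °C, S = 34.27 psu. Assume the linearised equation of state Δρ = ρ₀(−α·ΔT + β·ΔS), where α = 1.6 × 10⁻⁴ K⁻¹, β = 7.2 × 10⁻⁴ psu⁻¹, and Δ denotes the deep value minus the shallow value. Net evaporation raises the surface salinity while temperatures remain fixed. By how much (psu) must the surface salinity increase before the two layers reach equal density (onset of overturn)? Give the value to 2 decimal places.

Neutral buoyancy requires −α(T_deep − T_surf) + β(S_deep − S_surf′) = 0.
S_surf′ = S_deep − (α/β)·ΔT = 34.27 − (1.6 × 10⁻⁴/7.2 × 10⁻⁴)·(-1.9) = 34.6922 psu.
Increase required: 34.6922 − 34.29 = 0.4022 psu.

0.40 psu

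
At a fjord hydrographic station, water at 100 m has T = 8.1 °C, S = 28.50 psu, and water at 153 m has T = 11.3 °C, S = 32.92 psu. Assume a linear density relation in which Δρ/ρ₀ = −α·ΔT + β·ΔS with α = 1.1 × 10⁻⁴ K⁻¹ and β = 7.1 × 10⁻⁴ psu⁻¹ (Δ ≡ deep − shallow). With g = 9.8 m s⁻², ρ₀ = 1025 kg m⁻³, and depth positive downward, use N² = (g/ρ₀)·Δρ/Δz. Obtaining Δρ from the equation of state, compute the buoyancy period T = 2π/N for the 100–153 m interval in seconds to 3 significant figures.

ΔT = +3.2 K, ΔS = +4.42 psu (deep − shallow).
Δρ/ρ₀ = −αΔT + βΔS = -3.52 × 10⁻⁴ + 3.1382 × 10⁻³ = 2.7862 × 10⁻³, so Δρ ≈ 2.856 kg m⁻³.
N² = (g/ρ₀)·Δρ/Δz = g·(Δρ/ρ₀)/Δz = 9.8 × 2.7862 × 10⁻³ / 53 = 5.1518 × 10⁻⁴ s⁻².
N = √(5.1518 × 10⁻⁴) = 0.022698 rad s⁻¹ → T = 2π/N = 276.82 s ≈ 277 s.

277 s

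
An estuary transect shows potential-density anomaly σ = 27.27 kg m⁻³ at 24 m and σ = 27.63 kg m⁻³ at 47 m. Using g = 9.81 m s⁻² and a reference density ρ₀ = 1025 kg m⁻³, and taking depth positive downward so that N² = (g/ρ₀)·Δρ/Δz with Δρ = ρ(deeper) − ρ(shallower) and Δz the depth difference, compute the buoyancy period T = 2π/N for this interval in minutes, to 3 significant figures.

Δρ = 1027.63 − 1027.27 = 0.36 kg m⁻³ over Δz = 47 − 24 = 23 m.
N² = (9.81/1025) × (0.36/23) = 1.4980 × 10⁻⁴ s⁻².
N = √(1.4980 × 10⁻⁴) = 0.012239 rad s⁻¹, so T = 2π/N = 513.37 s = 8.5562 min ≈ 8.56 min.

8.56 min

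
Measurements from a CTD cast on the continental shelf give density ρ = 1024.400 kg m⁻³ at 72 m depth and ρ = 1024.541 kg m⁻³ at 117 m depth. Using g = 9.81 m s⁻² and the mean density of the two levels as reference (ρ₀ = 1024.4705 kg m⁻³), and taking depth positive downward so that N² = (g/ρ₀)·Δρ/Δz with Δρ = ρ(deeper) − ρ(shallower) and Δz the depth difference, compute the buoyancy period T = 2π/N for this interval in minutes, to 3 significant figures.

19.1 min

Δρ = 1024.541 − 1024.400 = 0.141 kg m⁻³ over Δz = 117 − 72 = 45 m.
N² = (9.81/1024.4705) × (0.141/45) = 3.0004 × 10⁻⁵ s⁻².
N = √(3.0004 × 10⁻⁵) = 5.4776 × 10⁻³ rad s⁻¹, so T = 2π/N = 1.1471 × 10³ s = 19.118 min ≈ 19.1 min.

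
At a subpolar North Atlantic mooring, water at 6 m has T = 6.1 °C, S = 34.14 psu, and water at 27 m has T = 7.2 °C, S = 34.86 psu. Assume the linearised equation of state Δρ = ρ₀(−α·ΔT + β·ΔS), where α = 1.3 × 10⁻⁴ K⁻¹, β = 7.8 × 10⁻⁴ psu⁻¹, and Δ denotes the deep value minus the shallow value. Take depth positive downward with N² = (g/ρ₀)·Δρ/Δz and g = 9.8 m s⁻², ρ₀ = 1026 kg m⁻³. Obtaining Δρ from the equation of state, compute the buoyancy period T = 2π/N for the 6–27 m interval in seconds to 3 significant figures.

ΔT = +1.1 K, ΔS = +0.72 psu (deep − shallow).
Δρ/ρ₀ = −αΔT + βΔS = -1.43 × 10⁻⁴ + 5.616 × 10⁻⁴ = 4.186 × 10⁻⁴, so Δρ ≈ 0.4295 kg m⁻³.
N² = (g/ρ₀)·Δρ/Δz = g·(Δρ/ρ₀)/Δz = 9.8 × 4.186 × 10⁻⁴ / 21 = 1.9535 × 10⁻⁴ s⁻².
N = √(1.9535 × 10⁻⁴) = 0.013977 rad s⁻¹ → T = 2π/N = 449.54 s ≈ 450 s.

450 s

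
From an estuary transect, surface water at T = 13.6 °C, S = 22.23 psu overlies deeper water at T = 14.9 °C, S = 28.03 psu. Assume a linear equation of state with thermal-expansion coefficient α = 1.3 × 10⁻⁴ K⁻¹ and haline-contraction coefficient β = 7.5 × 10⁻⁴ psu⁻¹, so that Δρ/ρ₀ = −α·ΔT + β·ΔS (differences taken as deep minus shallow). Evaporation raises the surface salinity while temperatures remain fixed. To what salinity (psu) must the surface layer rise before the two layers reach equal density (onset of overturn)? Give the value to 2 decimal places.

27.80 psu

Neutral buoyancy requires −α(T_deep − T_surf) + β(S_deep − S_surf′) = 0.
S_surf′ = S_deep − (α/β)·ΔT = 28.03 − (1.3 × 10⁻⁴/7.5 × 10⁻⁴)·(+1.3) = 27.8047 psu.
Increase required: 27.8047 − 22.23 = 5.5747 psu.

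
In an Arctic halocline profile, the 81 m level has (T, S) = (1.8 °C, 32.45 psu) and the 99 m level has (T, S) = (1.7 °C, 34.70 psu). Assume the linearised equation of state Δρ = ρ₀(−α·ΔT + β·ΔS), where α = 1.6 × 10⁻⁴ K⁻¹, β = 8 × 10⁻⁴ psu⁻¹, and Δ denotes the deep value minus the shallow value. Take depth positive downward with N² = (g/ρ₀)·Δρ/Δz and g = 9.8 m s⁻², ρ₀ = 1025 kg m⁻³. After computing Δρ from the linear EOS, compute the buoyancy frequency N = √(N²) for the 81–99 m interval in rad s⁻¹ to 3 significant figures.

ΔT = -0.1 K, ΔS = +2.25 psu (deep − shallow).
Δρ/ρ₀ = −αΔT + βΔS = 1.60 × 10⁻⁵ + 1.80 × 10⁻³ = 1.816 × 10⁻³, so Δρ ≈ 1.861 kg m⁻³.
N² = (g/ρ₀)·Δρ/Δz = g·(Δρ/ρ₀)/Δz = 9.8 × 1.816 × 10⁻³ / 18 = 9.8871 × 10⁻⁴ s⁻².
N = √(9.8871 × 10⁻⁴) = 0.031444 rad s⁻¹ ≈ 0.0314 rad s⁻¹.

0.0314 rad s⁻¹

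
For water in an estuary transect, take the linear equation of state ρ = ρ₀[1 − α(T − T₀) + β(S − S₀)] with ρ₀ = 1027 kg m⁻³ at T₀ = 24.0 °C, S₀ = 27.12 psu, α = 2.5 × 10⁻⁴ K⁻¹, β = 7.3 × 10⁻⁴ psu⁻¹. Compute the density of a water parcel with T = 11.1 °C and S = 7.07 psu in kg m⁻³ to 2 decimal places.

1015.28 kg m⁻³

T − T₀ = -12.9 K, S − S₀ = -20.05 psu.
Bracket = 1 − α·(-12.9) + β·(-20.05) = 1 + (-0.0114115) = 0.9885885.
ρ = 1027 × 0.9885885 = 1015.28 kg m⁻³.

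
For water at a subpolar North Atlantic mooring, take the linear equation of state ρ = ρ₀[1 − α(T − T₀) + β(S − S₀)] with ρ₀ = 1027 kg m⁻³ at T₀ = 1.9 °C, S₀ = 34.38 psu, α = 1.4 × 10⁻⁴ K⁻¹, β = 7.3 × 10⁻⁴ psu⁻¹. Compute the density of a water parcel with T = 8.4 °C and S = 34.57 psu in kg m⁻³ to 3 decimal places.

1026.208 kg m⁻³

T − T₀ = +6.5 K, S − S₀ = +0.19 psu.
Bracket = 1 − α·(+6.5) + β·(+0.19) = 1 + (-7.713 × 10⁻⁴) = 0.9992287.
ρ = 1027 × 0.9992287 = 1026.208 kg m⁻³.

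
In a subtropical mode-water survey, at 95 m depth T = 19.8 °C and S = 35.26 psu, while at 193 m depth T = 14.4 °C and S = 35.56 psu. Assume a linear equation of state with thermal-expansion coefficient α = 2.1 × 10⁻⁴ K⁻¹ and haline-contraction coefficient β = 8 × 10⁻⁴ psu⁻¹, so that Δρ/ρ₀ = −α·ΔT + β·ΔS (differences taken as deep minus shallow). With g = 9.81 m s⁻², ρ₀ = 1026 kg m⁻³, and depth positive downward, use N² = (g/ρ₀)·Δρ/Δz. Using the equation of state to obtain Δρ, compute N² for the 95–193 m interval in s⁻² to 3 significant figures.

ΔT = -5.4 K, ΔS = +0.30 psu (deep − shallow).
Δρ/ρ₀ = −αΔT + βΔS = 1.134 × 10⁻³ + 2.40 × 10⁻⁴ = 1.374 × 10⁻³, so Δρ ≈ 1.410 kg m⁻³.
N² = (g/ρ₀)·Δρ/Δz = g·(Δρ/ρ₀)/Δz = 9.81 × 1.374 × 10⁻³ / 98 = 1.3754 × 10⁻⁴ s⁻² ≈ 1.38 × 10⁻⁴ s⁻².

1.38 × 10⁻⁴ s⁻²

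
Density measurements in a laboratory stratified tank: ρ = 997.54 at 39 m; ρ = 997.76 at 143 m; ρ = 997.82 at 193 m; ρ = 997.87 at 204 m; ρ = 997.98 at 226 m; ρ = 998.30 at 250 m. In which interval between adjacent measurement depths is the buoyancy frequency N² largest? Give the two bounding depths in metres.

Compute the density gradient over each adjacent pair:
  39–143 m: Δρ/Δz = 0.22/104 = 2.1 × 10⁻³ kg m⁻⁴
  143–193 m: Δρ/Δz = 0.06/50 = 1.2 × 10⁻³ kg m⁻⁴
  193–204 m: Δρ/Δz = 0.05/11 = 4.5 × 10⁻³ kg m⁻⁴
  204–226 m: Δρ/Δz = 0.11/22 = 5.0 × 10⁻³ kg m⁻⁴
  226–250 m: Δρ/Δz = 0.32/24 = 0.013 kg m⁻⁴
The largest gradient is in the 226–250 m interval — the pycnocline.

226–250 m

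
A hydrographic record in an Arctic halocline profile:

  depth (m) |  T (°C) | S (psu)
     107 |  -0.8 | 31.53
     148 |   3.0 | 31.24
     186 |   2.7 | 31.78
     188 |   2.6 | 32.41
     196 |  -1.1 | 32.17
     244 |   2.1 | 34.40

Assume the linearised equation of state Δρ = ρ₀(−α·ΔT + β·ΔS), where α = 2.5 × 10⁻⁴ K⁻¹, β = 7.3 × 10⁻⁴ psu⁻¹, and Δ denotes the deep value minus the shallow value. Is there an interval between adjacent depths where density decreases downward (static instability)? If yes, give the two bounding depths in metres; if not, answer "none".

Evaluate Δρ/ρ₀ = −αΔT + βΔS across each adjacent pair:
  107–148 m: −αΔT+βΔS = −(2.5 × 10⁻⁴)(+3.8)+(7.3 × 10⁻⁴)(-0.29) = -1.2 × 10⁻³ → UNSTABLE
  148–186 m: −αΔT+βΔS = −(2.5 × 10⁻⁴)(-0.3)+(7.3 × 10⁻⁴)(+0.54) = 4.7 × 10⁻⁴ → stable
  186–188 m: −αΔT+βΔS = −(2.5 × 10⁻⁴)(-0.1)+(7.3 × 10⁻⁴)(+0.63) = 4.8 × 10⁻⁴ → stable
  188–196 m: −αΔT+βΔS = −(2.5 × 10⁻⁴)(-3.7)+(7.3 × 10⁻⁴)(-0.24) = 7.5 × 10⁻⁴ → stable
  196–244 m: −αΔT+βΔS = −(2.5 × 10⁻⁴)(+3.2)+(7.3 × 10⁻⁴)(+2.23) = 8.3 × 10⁻⁴ → stable
The 107–148 m interval has Δρ < 0: lighter water underlies denser water.

107–148 m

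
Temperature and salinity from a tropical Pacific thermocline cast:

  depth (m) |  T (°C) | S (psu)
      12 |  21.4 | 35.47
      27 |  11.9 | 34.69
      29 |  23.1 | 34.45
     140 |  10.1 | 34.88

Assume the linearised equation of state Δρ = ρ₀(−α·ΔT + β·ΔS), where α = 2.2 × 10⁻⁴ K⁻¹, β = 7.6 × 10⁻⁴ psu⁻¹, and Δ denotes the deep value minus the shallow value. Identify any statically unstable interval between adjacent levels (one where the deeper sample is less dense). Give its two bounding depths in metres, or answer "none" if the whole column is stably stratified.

27–29 m

Evaluate Δρ/ρ₀ = −αΔT + βΔS across each adjacent pair:
  12–27 m: −αΔT+βΔS = −(2.2 × 10⁻⁴)(-9.5)+(7.6 × 10⁻⁴)(-0.78) = 1.5 × 10⁻³ → stable
  27–29 m: −αΔT+βΔS = −(2.2 × 10⁻⁴)(+11.2)+(7.6 × 10⁻⁴)(-0.24) = -2.6 × 10⁻³ → UNSTABLE
  29–140 m: −αΔT+βΔS = −(2.2 × 10⁻⁴)(-13.0)+(7.6 × 10⁻⁴)(+0.43) = 3.2 × 10⁻³ → stable
The 27–29 m interval has Δρ < 0: lighter water underlies denser water.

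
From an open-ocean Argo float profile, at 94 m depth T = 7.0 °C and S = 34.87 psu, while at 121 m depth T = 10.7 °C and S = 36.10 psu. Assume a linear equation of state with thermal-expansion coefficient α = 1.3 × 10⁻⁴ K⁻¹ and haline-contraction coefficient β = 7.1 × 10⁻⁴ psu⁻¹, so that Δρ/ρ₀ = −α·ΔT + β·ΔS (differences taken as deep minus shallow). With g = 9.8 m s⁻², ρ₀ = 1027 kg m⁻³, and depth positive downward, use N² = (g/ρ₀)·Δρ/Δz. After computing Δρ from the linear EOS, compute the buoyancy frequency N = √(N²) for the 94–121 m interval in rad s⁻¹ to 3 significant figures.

0.0119 rad s⁻¹

ΔT = +3.7 K, ΔS = +1.23 psu (deep − shallow).
Δρ/ρ₀ = −αΔT + βΔS = -4.81 × 10⁻⁴ + 8.733 × 10⁻⁴ = 3.923 × 10⁻⁴, so Δρ ≈ 0.4029 kg m⁻³.
N² = (g/ρ₀)·Δρ/Δz = g·(Δρ/ρ₀)/Δz = 9.8 × 3.923 × 10⁻⁴ / 27 = 1.4239 × 10⁻⁴ s⁻².
N = √(1.4239 × 10⁻⁴) = 0.011933 rad s⁻¹ ≈ 0.0119 rad s⁻¹.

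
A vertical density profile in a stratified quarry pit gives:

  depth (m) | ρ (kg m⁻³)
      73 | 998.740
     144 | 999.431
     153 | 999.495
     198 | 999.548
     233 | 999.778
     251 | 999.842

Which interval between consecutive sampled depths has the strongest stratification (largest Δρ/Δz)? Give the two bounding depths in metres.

73–144 m

Compute the density gradient over each adjacent pair:
  73–144 m: Δρ/Δz = 0.691/71 = 9.7 × 10⁻³ kg m⁻⁴
  144–153 m: Δρ/Δz = 0.064/9 = 7.1 × 10⁻³ kg m⁻⁴
  153–198 m: Δρ/Δz = 0.053/45 = 1.2 × 10⁻³ kg m⁻⁴
  198–233 m: Δρ/Δz = 0.230/35 = 6.6 × 10⁻³ kg m⁻⁴
  233–251 m: Δρ/Δz = 0.064/18 = 3.6 × 10⁻³ kg m⁻⁴
The largest gradient is in the 73–144 m interval — the pycnocline.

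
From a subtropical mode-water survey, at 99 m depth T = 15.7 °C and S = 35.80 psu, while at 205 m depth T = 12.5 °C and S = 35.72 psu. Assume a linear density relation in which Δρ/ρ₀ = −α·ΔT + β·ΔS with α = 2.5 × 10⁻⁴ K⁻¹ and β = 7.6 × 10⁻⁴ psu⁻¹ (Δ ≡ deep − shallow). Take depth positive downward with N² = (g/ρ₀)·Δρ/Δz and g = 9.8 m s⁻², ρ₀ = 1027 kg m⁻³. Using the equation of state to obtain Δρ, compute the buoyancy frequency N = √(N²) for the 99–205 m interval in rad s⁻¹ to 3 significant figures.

8.27 × 10⁻³ rad s⁻¹

ΔT = -3.2 K, ΔS = -0.08 psu (deep − shallow).
Δρ/ρ₀ = −αΔT + βΔS = 8.00 × 10⁻⁴ − 6.08 × 10⁻⁵ = 7.392 × 10⁻⁴, so Δρ ≈ 0.7592 kg m⁻³.
N² = (g/ρ₀)·Δρ/Δz = g·(Δρ/ρ₀)/Δz = 9.8 × 7.392 × 10⁻⁴ / 106 = 6.8341 × 10⁻⁵ s⁻².
N = √(6.8341 × 10⁻⁵) = 8.2669 × 10⁻³ rad s⁻¹ ≈ 8.27 × 10⁻³ rad s⁻¹.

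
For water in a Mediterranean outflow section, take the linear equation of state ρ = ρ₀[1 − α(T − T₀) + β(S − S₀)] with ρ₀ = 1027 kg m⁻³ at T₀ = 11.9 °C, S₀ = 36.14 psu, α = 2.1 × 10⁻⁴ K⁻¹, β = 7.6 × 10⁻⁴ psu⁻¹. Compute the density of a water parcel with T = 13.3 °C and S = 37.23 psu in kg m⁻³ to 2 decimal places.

T − T₀ = +1.4 K, S − S₀ = +1.09 psu.
Bracket = 1 − α·(+1.4) + β·(+1.09) = 1 + (5.344 × 10⁻⁴) = 1.0005344.
ρ = 1027 × 1.0005344 = 1027.55 kg m⁻³.

1027.55 kg m⁻³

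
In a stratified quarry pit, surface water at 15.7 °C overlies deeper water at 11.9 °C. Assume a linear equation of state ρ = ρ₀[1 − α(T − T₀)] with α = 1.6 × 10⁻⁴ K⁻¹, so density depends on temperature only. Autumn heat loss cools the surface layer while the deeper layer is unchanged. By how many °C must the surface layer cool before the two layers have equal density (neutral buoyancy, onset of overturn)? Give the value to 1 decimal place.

3.8 °C

With temperature the only control, equal density requires T_surf′ = T_deep.
T_surf′ = 11.9 °C.
Cooling required: 15.7 − 11.9 = 3.8 °C.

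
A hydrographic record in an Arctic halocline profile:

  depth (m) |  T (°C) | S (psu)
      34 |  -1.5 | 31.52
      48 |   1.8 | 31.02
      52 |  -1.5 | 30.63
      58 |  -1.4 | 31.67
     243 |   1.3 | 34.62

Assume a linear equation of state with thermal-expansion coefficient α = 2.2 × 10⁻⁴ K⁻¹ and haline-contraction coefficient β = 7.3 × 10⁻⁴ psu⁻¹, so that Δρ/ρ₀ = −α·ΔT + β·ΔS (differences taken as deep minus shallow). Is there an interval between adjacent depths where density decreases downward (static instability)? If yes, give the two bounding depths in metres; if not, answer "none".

Evaluate Δρ/ρ₀ = −αΔT + βΔS across each adjacent pair:
  34–48 m: −αΔT+βΔS = −(2.2 × 10⁻⁴)(+3.3)+(7.3 × 10⁻⁴)(-0.50) = -1.1 × 10⁻³ → UNSTABLE
  48–52 m: −αΔT+βΔS = −(2.2 × 10⁻⁴)(-3.3)+(7.3 × 10⁻⁴)(-0.39) = 4.4 × 10⁻⁴ → stable
  52–58 m: −αΔT+βΔS = −(2.2 × 10⁻⁴)(+0.1)+(7.3 × 10⁻⁴)(+1.04) = 7.4 × 10⁻⁴ → stable
  58–243 m: −αΔT+βΔS = −(2.2 × 10⁻⁴)(+2.7)+(7.3 × 10⁻⁴)(+2.95) = 1.6 × 10⁻³ → stable
The 34–48 m interval has Δρ < 0: lighter water underlies denser water.

34–48 m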